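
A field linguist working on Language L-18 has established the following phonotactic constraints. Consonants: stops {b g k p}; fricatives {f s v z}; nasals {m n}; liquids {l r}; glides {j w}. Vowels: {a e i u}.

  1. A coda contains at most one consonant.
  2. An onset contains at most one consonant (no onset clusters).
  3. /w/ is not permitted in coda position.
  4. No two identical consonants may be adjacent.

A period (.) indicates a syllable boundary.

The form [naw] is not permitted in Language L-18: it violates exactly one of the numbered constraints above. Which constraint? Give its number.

[naw]: syllable 1 coda contains /w/.
This is a violation of constraint 3: "/w/ is not permitted in coda position."
The remaining constraints (1, 2, 4) are satisfied.

3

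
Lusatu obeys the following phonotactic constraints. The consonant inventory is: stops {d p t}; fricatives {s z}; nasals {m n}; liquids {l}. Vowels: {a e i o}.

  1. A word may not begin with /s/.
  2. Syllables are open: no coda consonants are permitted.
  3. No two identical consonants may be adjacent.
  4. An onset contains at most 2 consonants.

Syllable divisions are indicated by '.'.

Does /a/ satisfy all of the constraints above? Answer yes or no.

/a/ — σ1 onset /∅/, coda /∅/ ok → well-formed

yes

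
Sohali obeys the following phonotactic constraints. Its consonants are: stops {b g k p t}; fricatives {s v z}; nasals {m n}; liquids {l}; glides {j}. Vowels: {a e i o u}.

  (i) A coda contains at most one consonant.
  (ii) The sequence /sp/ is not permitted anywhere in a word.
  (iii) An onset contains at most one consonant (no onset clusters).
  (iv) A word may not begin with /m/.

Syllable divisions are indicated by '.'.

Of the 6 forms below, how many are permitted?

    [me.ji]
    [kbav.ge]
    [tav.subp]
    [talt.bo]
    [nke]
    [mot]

[me.ji] — violates constraint (iv): word begins with /m/ → not permitted
[kbav.ge] — violates constraint (iii): syllable 1 onset /kb/ has 2 consonants (> 1) → not permitted
[tav.subp] — violates constraint (i): syllable 2 coda /bp/ has 2 consonants (> 1) → not permitted
[talt.bo] — violates constraint (i): syllable 1 coda /lt/ has 2 consonants (> 1) → not permitted
[nke] — violates constraint (iii): syllable 1 onset /nk/ has 2 consonants (> 1) → not permitted
[mot] — violates constraint (iv): word begins with /m/ → not permitted
No form is permitted → 0.

0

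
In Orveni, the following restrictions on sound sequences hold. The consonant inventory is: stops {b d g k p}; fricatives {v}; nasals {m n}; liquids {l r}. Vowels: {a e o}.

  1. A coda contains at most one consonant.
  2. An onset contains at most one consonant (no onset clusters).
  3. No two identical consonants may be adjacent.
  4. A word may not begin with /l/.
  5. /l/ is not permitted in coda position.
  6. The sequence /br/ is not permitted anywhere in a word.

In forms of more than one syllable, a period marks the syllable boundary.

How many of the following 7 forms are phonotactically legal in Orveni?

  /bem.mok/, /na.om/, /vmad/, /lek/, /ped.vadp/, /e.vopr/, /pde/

1

/bem.mok/ — violates constraint 3: adjacent identical consonants /mm/ → phonotactically illegal
/na.om/ — σ1 onset /n/, coda /∅/ ok; σ2 onset /∅/, coda /m/ ok → phonotactically legal
/vmad/ — violates constraint 2: syllable 1 onset /vm/ has 2 consonants (> 1) → phonotactically illegal
/lek/ — violates constraint 4: word begins with /l/ → phonotactically illegal
/ped.vadp/ — violates constraint 1: syllable 2 coda /dp/ has 2 consonants (> 1) → phonotactically illegal
/e.vopr/ — violates constraint 1: syllable 2 coda /pr/ has 2 consonants (> 1) → phonotactically illegal
/pde/ — violates constraint 2: syllable 1 onset /pd/ has 2 consonants (> 1) → phonotactically illegal
Phonotactically legal: /na.om/ → 1.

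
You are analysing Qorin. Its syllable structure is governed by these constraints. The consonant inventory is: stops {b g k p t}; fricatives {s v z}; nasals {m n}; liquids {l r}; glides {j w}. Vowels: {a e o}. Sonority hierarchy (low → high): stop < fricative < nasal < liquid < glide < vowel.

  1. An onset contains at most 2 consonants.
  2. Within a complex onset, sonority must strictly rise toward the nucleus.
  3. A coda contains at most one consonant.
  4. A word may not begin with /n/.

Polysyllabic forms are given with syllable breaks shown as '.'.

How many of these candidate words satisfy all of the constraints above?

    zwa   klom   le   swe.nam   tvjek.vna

4

zwa — σ1 onset /zw/ (2→5 rises), coda /∅/ ok → licit
klom — σ1 onset /kl/ (1→4 rises), coda /m/ ok → licit
le — σ1 onset /l/, coda /∅/ ok → licit
swe.nam — σ1 onset /sw/ (2→5 rises), coda /∅/ ok; σ2 onset /n/, coda /m/ ok → licit
tvjek.vna — violates constraint 1: syllable 1 onset /tvj/ has 3 consonants (> 2) → illicit
Licit: zwa, klom, le, swe.nam → 4.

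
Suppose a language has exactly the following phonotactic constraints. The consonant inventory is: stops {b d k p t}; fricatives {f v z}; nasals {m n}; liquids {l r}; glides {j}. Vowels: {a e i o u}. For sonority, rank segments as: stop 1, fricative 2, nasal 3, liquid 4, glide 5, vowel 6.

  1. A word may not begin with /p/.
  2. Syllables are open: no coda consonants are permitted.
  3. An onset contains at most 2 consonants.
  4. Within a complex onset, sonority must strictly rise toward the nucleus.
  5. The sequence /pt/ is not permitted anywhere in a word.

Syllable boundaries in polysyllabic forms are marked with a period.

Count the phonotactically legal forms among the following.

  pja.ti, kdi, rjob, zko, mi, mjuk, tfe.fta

pja.ti — violates constraint 1: word begins with /p/ → phonotactically illegal
kdi — violates constraint 4: syllable 1 onset /kd/: /k/ (stop, 1) → /d/ (stop, 1) does not rise → phonotactically illegal
rjob — violates constraint 2: syllable 1 coda /b/ has 1 consonant (> 0) → phonotactically illegal
zko — violates constraint 4: syllable 1 onset /zk/: /z/ (fricative, 2) → /k/ (stop, 1) does not rise → phonotactically illegal
mi — σ1 onset /m/, coda /∅/ ok → phonotactically legal
mjuk — violates constraint 2: syllable 1 coda /k/ has 1 consonant (> 0) → phonotactically illegal
tfe.fta — violates constraint 4: syllable 2 onset /ft/: /f/ (fricative, 2) → /t/ (stop, 1) does not rise → phonotactically illegal
Phonotactically legal: mi → 1.

1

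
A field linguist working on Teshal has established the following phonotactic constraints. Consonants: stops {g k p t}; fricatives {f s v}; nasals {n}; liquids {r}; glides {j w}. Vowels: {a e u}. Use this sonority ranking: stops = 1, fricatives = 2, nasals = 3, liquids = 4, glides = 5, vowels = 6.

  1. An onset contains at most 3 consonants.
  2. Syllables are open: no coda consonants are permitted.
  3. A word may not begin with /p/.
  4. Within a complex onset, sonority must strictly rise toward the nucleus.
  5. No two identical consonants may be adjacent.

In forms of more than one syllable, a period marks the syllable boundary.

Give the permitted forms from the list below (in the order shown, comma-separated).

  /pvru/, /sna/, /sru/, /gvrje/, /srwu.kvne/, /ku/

/pvru/ — violates constraint 3: word begins with /p/ → not permitted
/sna/ — σ1 onset /sn/ (2→3 rises), coda /∅/ ok → permitted
/sru/ — σ1 onset /sr/ (2→4 rises), coda /∅/ ok → permitted
/gvrje/ — violates constraint 1: syllable 1 onset /gvrj/ has 4 consonants (> 3) → not permitted
/srwu.kvne/ — σ1 onset /srw/ (2→4→5 rises), coda /∅/ ok; σ2 onset /kvn/ (1→2→3 rises), coda /∅/ ok → permitted
/ku/ — σ1 onset /k/, coda /∅/ ok → permitted

/sna/, /sru/, /srwu.kvne/, /ku/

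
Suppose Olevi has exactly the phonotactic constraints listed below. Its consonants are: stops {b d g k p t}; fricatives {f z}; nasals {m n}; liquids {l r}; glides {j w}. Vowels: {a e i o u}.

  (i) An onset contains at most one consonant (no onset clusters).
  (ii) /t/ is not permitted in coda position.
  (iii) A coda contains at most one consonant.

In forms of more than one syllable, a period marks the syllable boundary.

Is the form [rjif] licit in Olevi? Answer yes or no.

no

[rjif] — violates constraint (i): syllable 1 onset /rj/ has 2 consonants (> 1) → illicit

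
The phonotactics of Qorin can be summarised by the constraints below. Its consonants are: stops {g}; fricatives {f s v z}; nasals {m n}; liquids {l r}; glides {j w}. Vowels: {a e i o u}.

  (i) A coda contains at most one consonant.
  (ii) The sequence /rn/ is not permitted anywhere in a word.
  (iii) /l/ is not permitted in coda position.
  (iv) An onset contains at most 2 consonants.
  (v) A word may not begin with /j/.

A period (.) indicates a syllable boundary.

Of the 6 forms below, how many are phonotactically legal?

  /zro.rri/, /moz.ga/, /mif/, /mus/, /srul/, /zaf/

/zro.rri/ — σ1 onset /zr/ (2C), coda /∅/ ok; σ2 onset /rr/ (2C), coda /∅/ ok → phonotactically legal
/moz.ga/ — σ1 onset /m/, coda /z/ ok; σ2 onset /g/, coda /∅/ ok → phonotactically legal
/mif/ — σ1 onset /m/, coda /f/ ok → phonotactically legal
/mus/ — σ1 onset /m/, coda /s/ ok → phonotactically legal
/srul/ — violates constraint (iii): syllable 1 coda contains /l/ → phonotactically illegal
/zaf/ — σ1 onset /z/, coda /f/ ok → phonotactically legal
Phonotactically legal: /zro.rri/, /moz.ga/, /mif/, /mus/, /zaf/ → 5.

5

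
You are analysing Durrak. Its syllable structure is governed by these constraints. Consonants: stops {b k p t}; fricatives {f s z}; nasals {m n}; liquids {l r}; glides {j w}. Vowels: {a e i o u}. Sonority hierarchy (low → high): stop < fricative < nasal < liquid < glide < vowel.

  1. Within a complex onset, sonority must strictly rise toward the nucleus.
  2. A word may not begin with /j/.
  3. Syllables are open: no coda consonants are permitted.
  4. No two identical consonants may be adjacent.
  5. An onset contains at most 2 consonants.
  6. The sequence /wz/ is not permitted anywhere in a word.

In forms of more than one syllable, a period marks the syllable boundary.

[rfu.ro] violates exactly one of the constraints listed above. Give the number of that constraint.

[rfu.ro]: syllable 1 onset /rf/: /r/ (liquid, 4) → /f/ (fricative, 2) does not rise.
This is a violation of constraint 1: "Within a complex onset, sonority must strictly rise toward the nucleus."
The remaining constraints (2, 3, 4, 5, 6) are satisfied.

1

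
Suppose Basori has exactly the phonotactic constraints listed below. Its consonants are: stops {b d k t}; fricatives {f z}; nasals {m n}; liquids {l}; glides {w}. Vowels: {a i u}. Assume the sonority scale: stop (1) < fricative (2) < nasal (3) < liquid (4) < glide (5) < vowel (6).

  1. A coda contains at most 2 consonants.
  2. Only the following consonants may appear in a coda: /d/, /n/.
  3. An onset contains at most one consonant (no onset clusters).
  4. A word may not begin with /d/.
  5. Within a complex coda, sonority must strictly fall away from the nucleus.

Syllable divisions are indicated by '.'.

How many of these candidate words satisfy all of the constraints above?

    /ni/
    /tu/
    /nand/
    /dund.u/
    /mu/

/ni/ — σ1 onset /n/, coda /∅/ ok → licit
/tu/ — σ1 onset /t/, coda /∅/ ok → licit
/nand/ — σ1 onset /n/, coda /nd/ (3→1 falls) ok → licit
/dund.u/ — violates constraint 4: word begins with /d/ → illicit
/mu/ — σ1 onset /m/, coda /∅/ ok → licit
Licit: /ni/, /tu/, /nand/, /mu/ → 4.

4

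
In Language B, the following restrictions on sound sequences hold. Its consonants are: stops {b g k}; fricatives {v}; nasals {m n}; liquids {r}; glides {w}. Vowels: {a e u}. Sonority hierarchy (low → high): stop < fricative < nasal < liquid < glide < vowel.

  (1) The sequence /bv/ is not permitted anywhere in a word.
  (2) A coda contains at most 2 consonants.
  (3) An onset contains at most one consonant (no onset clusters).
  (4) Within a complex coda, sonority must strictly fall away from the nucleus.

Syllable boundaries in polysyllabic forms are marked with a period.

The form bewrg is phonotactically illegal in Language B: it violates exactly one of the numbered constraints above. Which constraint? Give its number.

2

bewrg: syllable 1 coda /wrg/ has 3 consonants (> 2).
This is a violation of constraint 2: "A coda contains at most 2 consonants."
The remaining constraints (1, 3, 4) are satisfied.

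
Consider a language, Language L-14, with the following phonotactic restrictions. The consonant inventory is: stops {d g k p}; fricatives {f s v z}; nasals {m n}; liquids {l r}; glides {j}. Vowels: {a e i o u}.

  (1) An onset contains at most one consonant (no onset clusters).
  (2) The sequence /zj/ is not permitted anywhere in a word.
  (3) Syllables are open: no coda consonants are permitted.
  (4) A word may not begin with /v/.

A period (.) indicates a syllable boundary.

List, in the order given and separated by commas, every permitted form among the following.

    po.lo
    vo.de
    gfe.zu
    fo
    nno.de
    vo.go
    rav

po.lo, fo

po.lo — σ1 onset /p/, coda /∅/ ok; σ2 onset /l/, coda /∅/ ok → permitted
vo.de — violates constraint 4: word begins with /v/ → not permitted
gfe.zu — violates constraint 1: syllable 1 onset /gf/ has 2 consonants (> 1) → not permitted
fo — σ1 onset /f/, coda /∅/ ok → permitted
nno.de — violates constraint 1: syllable 1 onset /nn/ has 2 consonants (> 1) → not permitted
vo.go — violates constraint 4: word begins with /v/ → not permitted
rav — violates constraint 3: syllable 1 coda /v/ has 1 consonant (> 0) → not permitted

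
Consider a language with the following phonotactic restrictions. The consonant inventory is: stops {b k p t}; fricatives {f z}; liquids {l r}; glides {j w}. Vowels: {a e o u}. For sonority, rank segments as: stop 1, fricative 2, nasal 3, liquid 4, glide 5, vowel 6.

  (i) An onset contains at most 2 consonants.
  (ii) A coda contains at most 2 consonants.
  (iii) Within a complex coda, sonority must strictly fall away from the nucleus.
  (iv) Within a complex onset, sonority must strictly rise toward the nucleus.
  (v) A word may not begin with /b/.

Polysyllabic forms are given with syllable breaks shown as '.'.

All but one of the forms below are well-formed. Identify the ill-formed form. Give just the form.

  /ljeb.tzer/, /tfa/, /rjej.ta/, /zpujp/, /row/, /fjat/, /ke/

/zpujp/

/ljeb.tzer/ — σ1 onset /lj/ (4→5 rises), coda /b/ ok; σ2 onset /tz/ (1→2 rises), coda /r/ ok → well-formed
/tfa/ — σ1 onset /tf/ (1→2 rises), coda /∅/ ok → well-formed
/rjej.ta/ — σ1 onset /rj/ (4→5 rises), coda /j/ ok; σ2 onset /t/, coda /∅/ ok → well-formed
/zpujp/ — violates constraint (iv): syllable 1 onset /zp/: /z/ (fricative, 2) → /p/ (stop, 1) does not rise → ill-formed
/row/ — σ1 onset /r/, coda /w/ ok → well-formed
/fjat/ — σ1 onset /fj/ (2→5 rises), coda /t/ ok → well-formed
/ke/ — σ1 onset /k/, coda /∅/ ok → well-formed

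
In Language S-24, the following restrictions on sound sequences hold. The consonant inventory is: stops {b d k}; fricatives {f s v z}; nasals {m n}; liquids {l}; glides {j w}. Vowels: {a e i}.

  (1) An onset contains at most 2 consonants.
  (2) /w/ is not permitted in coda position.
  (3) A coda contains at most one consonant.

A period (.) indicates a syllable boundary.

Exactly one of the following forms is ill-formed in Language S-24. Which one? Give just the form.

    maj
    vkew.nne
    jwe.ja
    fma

maj — σ1 onset /m/, coda /j/ ok → well-formed
vkew.nne — violates constraint 2: syllable 1 coda contains /w/ → ill-formed
jwe.ja — σ1 onset /jw/ (2C), coda /∅/ ok; σ2 onset /j/, coda /∅/ ok → well-formed
fma — σ1 onset /fm/ (2C), coda /∅/ ok → well-formed

vkew.nne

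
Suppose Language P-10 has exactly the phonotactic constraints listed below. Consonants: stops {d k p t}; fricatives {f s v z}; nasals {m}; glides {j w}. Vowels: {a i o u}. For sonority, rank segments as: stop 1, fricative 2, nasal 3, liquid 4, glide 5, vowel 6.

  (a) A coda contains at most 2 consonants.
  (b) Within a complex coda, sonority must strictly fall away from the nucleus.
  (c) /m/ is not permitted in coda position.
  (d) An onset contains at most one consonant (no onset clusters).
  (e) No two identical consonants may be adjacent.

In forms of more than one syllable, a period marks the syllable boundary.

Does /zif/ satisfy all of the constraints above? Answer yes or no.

/zif/ — σ1 onset /z/, coda /f/ ok → phonotactically legal

yes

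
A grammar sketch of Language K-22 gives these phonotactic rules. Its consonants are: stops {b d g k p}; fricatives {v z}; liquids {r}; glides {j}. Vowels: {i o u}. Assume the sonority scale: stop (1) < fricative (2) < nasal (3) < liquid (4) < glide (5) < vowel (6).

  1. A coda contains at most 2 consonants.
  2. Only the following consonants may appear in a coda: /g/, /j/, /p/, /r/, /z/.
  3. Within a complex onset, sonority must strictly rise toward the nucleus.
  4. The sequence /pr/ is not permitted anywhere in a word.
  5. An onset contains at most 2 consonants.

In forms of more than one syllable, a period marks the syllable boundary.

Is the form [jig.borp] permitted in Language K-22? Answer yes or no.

[jig.borp] — σ1 onset /j/, coda /g/ ok; σ2 onset /b/, coda /rp/ (2C) ok → permitted

yes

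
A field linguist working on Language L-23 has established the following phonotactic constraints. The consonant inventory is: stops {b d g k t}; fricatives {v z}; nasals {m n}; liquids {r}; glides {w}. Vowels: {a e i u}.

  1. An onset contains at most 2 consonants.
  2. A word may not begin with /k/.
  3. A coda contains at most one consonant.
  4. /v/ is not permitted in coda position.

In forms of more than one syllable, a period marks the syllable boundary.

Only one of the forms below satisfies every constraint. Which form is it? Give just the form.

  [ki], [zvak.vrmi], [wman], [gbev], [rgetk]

[ki] — violates constraint 2: word begins with /k/ → illicit
[zvak.vrmi] — violates constraint 1: syllable 2 onset /vrm/ has 3 consonants (> 2) → illicit
[wman] — σ1 onset /wm/ (2C), coda /n/ ok → licit
[gbev] — violates constraint 4: syllable 1 coda contains /v/ → illicit
[rgetk] — violates constraint 3: syllable 1 coda /tk/ has 2 consonants (> 1) → illicit

[wman]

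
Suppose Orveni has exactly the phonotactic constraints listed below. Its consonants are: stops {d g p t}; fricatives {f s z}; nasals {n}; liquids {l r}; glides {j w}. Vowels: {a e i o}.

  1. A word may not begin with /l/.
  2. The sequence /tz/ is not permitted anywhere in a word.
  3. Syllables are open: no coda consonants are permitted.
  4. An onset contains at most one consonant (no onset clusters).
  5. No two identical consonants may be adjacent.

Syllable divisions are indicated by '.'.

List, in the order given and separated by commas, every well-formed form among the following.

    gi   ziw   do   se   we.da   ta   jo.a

gi, do, se, we.da, ta, jo.a

gi — σ1 onset /g/, coda /∅/ ok → well-formed
ziw — violates constraint 3: syllable 1 coda /w/ has 1 consonant (> 0) → ill-formed
do — σ1 onset /d/, coda /∅/ ok → well-formed
se — σ1 onset /s/, coda /∅/ ok → well-formed
we.da — σ1 onset /w/, coda /∅/ ok; σ2 onset /d/, coda /∅/ ok → well-formed
ta — σ1 onset /t/, coda /∅/ ok → well-formed
jo.a — σ1 onset /j/, coda /∅/ ok; σ2 onset /∅/, coda /∅/ ok → well-formed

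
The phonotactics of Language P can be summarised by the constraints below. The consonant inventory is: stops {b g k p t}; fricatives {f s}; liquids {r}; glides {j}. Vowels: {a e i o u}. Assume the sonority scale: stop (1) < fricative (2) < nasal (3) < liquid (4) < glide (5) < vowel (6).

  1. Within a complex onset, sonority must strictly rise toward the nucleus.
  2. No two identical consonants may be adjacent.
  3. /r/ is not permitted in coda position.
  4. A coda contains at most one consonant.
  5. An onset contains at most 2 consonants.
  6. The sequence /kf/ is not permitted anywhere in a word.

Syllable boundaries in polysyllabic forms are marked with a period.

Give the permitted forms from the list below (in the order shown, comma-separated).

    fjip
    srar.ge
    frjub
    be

fjip, be

fjip — σ1 onset /fj/ (2→5 rises), coda /p/ ok → permitted
srar.ge — violates constraint 3: syllable 1 coda contains /r/ → not permitted
frjub — violates constraint 5: syllable 1 onset /frj/ has 3 consonants (> 2) → not permitted
be — σ1 onset /b/, coda /∅/ ok → permitted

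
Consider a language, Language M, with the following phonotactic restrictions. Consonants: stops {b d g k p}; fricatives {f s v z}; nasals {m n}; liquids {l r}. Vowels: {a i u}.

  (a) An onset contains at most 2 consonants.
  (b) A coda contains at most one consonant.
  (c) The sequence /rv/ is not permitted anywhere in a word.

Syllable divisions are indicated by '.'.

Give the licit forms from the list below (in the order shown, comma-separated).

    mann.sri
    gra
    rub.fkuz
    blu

gra, rub.fkuz, blu

mann.sri — violates constraint (b): syllable 1 coda /nn/ has 2 consonants (> 1) → illicit
gra — σ1 onset /gr/ (2C), coda /∅/ ok → licit
rub.fkuz — σ1 onset /r/, coda /b/ ok; σ2 onset /fk/ (2C), coda /z/ ok → licit
blu — σ1 onset /bl/ (2C), coda /∅/ ok → licit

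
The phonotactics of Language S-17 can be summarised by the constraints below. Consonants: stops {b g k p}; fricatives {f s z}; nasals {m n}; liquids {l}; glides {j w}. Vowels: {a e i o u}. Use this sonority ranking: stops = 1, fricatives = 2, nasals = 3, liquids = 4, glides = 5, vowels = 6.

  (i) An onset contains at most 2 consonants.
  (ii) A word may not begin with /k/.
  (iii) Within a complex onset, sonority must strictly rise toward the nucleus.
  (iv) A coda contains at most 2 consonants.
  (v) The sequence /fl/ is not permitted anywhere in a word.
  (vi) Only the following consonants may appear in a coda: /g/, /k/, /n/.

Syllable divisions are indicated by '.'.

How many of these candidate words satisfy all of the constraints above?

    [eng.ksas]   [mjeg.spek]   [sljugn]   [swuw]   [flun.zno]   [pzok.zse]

[eng.ksas] — violates constraint (vi): syllable 2 coda contains /s/, which is not a licensed coda consonant → phonotactically illegal
[mjeg.spek] — violates constraint (iii): syllable 2 onset /sp/: /s/ (fricative, 2) → /p/ (stop, 1) does not rise → phonotactically illegal
[sljugn] — violates constraint (i): syllable 1 onset /slj/ has 3 consonants (> 2) → phonotactically illegal
[swuw] — violates constraint (vi): syllable 1 coda contains /w/, which is not a licensed coda consonant → phonotactically illegal
[flun.zno] — violates constraint (v): contains banned sequence /fl/ → phonotactically illegal
[pzok.zse] — violates constraint (iii): syllable 2 onset /zs/: /z/ (fricative, 2) → /s/ (fricative, 2) does not rise → phonotactically illegal
No form is phonotactically legal → 0.

0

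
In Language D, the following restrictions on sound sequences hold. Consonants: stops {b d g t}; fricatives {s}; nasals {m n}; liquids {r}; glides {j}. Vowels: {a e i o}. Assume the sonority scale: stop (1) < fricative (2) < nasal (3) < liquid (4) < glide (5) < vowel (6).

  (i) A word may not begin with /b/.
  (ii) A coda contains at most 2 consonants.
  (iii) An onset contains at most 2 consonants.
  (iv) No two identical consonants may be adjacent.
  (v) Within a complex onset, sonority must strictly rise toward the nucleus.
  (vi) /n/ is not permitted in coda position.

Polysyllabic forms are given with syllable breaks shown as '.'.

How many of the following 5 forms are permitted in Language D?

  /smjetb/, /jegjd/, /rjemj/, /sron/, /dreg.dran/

/smjetb/ — violates constraint (iii): syllable 1 onset /smj/ has 3 consonants (> 2) → not permitted
/jegjd/ — violates constraint (ii): syllable 1 coda /gjd/ has 3 consonants (> 2) → not permitted
/rjemj/ — σ1 onset /rj/ (4→5 rises), coda /mj/ (2C) ok → permitted
/sron/ — violates constraint (vi): syllable 1 coda contains /n/ → not permitted
/dreg.dran/ — violates constraint (vi): syllable 2 coda contains /n/ → not permitted
Permitted: /rjemj/ → 1.

1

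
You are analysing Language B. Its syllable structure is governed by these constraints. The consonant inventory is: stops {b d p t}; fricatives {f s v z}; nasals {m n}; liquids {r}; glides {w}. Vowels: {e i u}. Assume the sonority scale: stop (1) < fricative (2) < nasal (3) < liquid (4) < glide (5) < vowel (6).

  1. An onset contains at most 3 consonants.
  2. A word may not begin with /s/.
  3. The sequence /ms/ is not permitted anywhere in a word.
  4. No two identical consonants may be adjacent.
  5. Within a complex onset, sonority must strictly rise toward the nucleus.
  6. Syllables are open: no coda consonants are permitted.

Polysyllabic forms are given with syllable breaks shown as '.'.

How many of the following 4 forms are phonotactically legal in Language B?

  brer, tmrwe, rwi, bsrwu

brer — violates constraint 6: syllable 1 coda /r/ has 1 consonant (> 0) → phonotactically illegal
tmrwe — violates constraint 1: syllable 1 onset /tmrw/ has 4 consonants (> 3) → phonotactically illegal
rwi — σ1 onset /rw/ (4→5 rises), coda /∅/ ok → phonotactically legal
bsrwu — violates constraint 1: syllable 1 onset /bsrw/ has 4 consonants (> 3) → phonotactically illegal
Phonotactically legal: rwi → 1.

1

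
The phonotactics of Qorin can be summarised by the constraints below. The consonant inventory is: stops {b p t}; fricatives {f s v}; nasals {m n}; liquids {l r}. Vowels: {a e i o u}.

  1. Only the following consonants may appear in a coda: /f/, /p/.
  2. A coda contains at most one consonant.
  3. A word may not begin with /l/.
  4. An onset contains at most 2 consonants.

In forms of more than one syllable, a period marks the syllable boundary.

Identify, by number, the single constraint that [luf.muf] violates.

3

[luf.muf]: word begins with /l/.
This is a violation of constraint 3: "A word may not begin with /l/."
The remaining constraints (1, 2, 4) are satisfied.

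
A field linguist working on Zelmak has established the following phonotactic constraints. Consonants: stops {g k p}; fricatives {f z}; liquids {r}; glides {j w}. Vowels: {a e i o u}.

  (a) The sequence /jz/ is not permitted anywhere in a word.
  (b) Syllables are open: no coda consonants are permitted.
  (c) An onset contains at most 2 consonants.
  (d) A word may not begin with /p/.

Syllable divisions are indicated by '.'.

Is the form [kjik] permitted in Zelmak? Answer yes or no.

[kjik] — violates constraint (b): syllable 1 coda /k/ has 1 consonant (> 0) → not permitted

no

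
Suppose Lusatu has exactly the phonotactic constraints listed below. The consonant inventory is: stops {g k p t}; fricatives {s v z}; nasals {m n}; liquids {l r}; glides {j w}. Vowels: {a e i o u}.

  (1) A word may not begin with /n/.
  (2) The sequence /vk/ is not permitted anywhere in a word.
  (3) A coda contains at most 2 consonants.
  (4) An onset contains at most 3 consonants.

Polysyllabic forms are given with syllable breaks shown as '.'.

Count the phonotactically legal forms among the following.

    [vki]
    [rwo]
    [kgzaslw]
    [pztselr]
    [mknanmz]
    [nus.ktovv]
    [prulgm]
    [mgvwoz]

[vki] — violates constraint 2: contains banned sequence /vk/ → phonotactically illegal
[rwo] — σ1 onset /rw/ (2C), coda /∅/ ok → phonotactically legal
[kgzaslw] — violates constraint 3: syllable 1 coda /slw/ has 3 consonants (> 2) → phonotactically illegal
[pztselr] — violates constraint 4: syllable 1 onset /pzts/ has 4 consonants (> 3) → phonotactically illegal
[mknanmz] — violates constraint 3: syllable 1 coda /nmz/ has 3 consonants (> 2) → phonotactically illegal
[nus.ktovv] — violates constraint 1: word begins with /n/ → phonotactically illegal
[prulgm] — violates constraint 3: syllable 1 coda /lgm/ has 3 consonants (> 2) → phonotactically illegal
[mgvwoz] — violates constraint 4: syllable 1 onset /mgvw/ has 4 consonants (> 3) → phonotactically illegal
Phonotactically legal: [rwo] → 1.

1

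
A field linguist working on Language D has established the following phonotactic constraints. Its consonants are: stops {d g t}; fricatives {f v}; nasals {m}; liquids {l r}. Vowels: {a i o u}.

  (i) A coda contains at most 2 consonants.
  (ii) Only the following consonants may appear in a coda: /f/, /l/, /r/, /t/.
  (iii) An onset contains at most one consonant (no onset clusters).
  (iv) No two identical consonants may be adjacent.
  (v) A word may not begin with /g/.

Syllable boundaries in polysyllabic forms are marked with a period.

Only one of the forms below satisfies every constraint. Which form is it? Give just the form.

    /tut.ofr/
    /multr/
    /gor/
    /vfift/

/tut.ofr/ — σ1 onset /t/, coda /t/ ok; σ2 onset /∅/, coda /fr/ (2C) ok → phonotactically legal
/multr/ — violates constraint (i): syllable 1 coda /ltr/ has 3 consonants (> 2) → phonotactically illegal
/gor/ — violates constraint (v): word begins with /g/ → phonotactically illegal
/vfift/ — violates constraint (iii): syllable 1 onset /vf/ has 2 consonants (> 1) → phonotactically illegal

/tut.ofr/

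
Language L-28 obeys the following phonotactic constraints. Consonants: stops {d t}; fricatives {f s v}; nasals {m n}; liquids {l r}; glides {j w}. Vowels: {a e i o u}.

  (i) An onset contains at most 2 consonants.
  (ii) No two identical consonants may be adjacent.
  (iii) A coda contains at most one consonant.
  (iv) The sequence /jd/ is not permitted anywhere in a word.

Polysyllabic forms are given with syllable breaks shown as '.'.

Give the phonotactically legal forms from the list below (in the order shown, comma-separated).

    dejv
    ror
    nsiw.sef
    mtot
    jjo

ror, nsiw.sef, mtot

dejv — violates constraint (iii): syllable 1 coda /jv/ has 2 consonants (> 1) → phonotactically illegal
ror — σ1 onset /r/, coda /r/ ok → phonotactically legal
nsiw.sef — σ1 onset /ns/ (2C), coda /w/ ok; σ2 onset /s/, coda /f/ ok → phonotactically legal
mtot — σ1 onset /mt/ (2C), coda /t/ ok → phonotactically legal
jjo — violates constraint (ii): adjacent identical consonants /jj/ → phonotactically illegal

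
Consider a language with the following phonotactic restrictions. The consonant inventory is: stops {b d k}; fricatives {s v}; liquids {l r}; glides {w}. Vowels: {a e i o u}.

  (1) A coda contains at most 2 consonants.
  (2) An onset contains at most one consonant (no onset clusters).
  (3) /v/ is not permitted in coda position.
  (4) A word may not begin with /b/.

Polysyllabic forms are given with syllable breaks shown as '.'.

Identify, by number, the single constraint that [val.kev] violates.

[val.kev]: syllable 2 coda contains /v/.
This is a violation of constraint 3: "/v/ is not permitted in coda position."
The remaining constraints (1, 2, 4) are satisfied.

3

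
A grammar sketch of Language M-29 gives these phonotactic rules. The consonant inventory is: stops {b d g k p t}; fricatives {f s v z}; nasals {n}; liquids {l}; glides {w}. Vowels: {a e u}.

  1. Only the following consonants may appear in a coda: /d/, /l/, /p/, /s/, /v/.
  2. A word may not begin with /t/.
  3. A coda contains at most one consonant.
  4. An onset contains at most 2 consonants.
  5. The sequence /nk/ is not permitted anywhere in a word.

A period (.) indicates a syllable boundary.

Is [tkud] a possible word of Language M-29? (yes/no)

no

[tkud] — violates constraint 2: word begins with /t/ → ill-formed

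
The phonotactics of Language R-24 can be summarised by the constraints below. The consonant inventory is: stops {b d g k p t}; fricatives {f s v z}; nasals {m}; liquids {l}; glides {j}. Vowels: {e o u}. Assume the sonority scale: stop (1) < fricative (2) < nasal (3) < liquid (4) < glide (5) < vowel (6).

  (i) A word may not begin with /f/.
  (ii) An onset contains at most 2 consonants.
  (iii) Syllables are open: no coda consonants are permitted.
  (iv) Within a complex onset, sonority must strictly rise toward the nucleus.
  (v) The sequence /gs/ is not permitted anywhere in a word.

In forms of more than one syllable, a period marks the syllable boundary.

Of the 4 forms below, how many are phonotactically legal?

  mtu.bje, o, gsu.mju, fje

1

mtu.bje — violates constraint (iv): syllable 1 onset /mt/: /m/ (nasal, 3) → /t/ (stop, 1) does not rise → phonotactically illegal
o — σ1 onset /∅/, coda /∅/ ok → phonotactically legal
gsu.mju — violates constraint (v): contains banned sequence /gs/ → phonotactically illegal
fje — violates constraint (i): word begins with /f/ → phonotactically illegal
Phonotactically legal: o → 1.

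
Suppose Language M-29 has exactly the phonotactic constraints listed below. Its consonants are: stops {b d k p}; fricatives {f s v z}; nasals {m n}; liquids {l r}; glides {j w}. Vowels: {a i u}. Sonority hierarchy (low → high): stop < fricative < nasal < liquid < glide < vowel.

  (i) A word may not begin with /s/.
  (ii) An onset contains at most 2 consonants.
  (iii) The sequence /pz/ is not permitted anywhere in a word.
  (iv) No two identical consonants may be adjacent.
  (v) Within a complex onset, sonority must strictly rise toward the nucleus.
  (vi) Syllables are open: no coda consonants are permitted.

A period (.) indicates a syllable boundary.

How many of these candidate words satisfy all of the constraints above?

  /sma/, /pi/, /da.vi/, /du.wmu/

2

/sma/ — violates constraint (i): word begins with /s/ → ill-formed
/pi/ — σ1 onset /p/, coda /∅/ ok → well-formed
/da.vi/ — σ1 onset /d/, coda /∅/ ok; σ2 onset /v/, coda /∅/ ok → well-formed
/du.wmu/ — violates constraint (v): syllable 2 onset /wm/: /w/ (glide, 5) → /m/ (nasal, 3) does not rise → ill-formed
Well-formed: /pi/, /da.vi/ → 2.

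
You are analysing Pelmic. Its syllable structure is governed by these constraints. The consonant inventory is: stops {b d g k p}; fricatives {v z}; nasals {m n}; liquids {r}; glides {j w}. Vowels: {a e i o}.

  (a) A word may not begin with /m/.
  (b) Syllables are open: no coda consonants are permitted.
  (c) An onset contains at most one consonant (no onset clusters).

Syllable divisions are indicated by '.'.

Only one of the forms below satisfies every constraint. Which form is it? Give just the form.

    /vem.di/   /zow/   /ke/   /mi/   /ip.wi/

/vem.di/ — violates constraint (b): syllable 1 coda /m/ has 1 consonant (> 0) → illicit
/zow/ — violates constraint (b): syllable 1 coda /w/ has 1 consonant (> 0) → illicit
/ke/ — σ1 onset /k/, coda /∅/ ok → licit
/mi/ — violates constraint (a): word begins with /m/ → illicit
/ip.wi/ — violates constraint (b): syllable 1 coda /p/ has 1 consonant (> 0) → illicit

/ke/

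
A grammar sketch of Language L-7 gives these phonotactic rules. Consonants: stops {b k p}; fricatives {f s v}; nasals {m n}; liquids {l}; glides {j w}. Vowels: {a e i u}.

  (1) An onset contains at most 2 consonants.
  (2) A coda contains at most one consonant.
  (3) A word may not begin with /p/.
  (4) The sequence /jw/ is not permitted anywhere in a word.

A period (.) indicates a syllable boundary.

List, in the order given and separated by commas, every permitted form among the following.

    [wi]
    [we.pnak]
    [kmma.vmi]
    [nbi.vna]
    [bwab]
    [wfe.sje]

[wi] — σ1 onset /w/, coda /∅/ ok → permitted
[we.pnak] — σ1 onset /w/, coda /∅/ ok; σ2 onset /pn/ (2C), coda /k/ ok → permitted
[kmma.vmi] — violates constraint 1: syllable 1 onset /kmm/ has 3 consonants (> 2) → not permitted
[nbi.vna] — σ1 onset /nb/ (2C), coda /∅/ ok; σ2 onset /vn/ (2C), coda /∅/ ok → permitted
[bwab] — σ1 onset /bw/ (2C), coda /b/ ok → permitted
[wfe.sje] — σ1 onset /wf/ (2C), coda /∅/ ok; σ2 onset /sj/ (2C), coda /∅/ ok → permitted

[wi], [we.pnak], [nbi.vna], [bwab], [wfe.sje]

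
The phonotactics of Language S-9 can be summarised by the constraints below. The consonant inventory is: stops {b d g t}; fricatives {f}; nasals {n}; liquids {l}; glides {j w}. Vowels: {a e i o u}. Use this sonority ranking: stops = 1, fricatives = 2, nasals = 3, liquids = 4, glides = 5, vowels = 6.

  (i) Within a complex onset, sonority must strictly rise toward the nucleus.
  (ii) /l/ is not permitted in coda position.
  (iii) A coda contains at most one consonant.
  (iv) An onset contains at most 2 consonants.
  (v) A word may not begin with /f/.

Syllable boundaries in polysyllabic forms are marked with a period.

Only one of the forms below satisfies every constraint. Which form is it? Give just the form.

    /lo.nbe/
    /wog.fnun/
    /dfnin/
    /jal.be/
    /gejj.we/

/lo.nbe/ — violates constraint (i): syllable 2 onset /nb/: /n/ (nasal, 3) → /b/ (stop, 1) does not rise → illicit
/wog.fnun/ — σ1 onset /w/, coda /g/ ok; σ2 onset /fn/ (2→3 rises), coda /n/ ok → licit
/dfnin/ — violates constraint (iv): syllable 1 onset /dfn/ has 3 consonants (> 2) → illicit
/jal.be/ — violates constraint (ii): syllable 1 coda contains /l/ → illicit
/gejj.we/ — violates constraint (iii): syllable 1 coda /jj/ has 2 consonants (> 1) → illicit

/wog.fnun/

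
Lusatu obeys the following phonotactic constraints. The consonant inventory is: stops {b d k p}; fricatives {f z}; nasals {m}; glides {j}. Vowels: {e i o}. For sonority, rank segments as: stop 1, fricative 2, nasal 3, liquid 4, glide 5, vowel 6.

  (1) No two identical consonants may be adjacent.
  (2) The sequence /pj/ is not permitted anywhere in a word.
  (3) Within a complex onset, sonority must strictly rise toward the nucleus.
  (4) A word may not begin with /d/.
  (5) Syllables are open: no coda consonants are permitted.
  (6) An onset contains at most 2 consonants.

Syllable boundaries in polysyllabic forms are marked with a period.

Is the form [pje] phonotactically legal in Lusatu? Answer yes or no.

[pje] — violates constraint 2: contains banned sequence /pj/ → phonotactically illegal

no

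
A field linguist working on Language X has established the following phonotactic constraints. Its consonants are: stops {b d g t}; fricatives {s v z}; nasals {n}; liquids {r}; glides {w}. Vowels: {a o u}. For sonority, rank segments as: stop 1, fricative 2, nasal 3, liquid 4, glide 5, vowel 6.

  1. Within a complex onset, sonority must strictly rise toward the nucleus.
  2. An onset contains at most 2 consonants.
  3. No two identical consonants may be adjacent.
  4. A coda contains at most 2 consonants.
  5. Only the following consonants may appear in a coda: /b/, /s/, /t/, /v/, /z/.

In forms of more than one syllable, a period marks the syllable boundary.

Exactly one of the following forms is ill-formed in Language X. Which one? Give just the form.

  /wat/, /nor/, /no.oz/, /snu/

/wat/ — σ1 onset /w/, coda /t/ ok → well-formed
/nor/ — violates constraint 5: syllable 1 coda contains /r/, which is not a licensed coda consonant → ill-formed
/no.oz/ — σ1 onset /n/, coda /∅/ ok; σ2 onset /∅/, coda /z/ ok → well-formed
/snu/ — σ1 onset /sn/ (2→3 rises), coda /∅/ ok → well-formed

/nor/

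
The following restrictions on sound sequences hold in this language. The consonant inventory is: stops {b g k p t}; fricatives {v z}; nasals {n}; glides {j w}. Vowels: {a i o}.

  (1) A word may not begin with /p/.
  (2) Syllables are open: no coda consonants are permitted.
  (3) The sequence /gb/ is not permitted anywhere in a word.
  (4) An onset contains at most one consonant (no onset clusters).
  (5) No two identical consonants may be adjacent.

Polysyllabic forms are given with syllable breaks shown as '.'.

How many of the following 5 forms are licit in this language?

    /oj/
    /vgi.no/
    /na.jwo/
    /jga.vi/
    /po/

/oj/ — violates constraint 2: syllable 1 coda /j/ has 1 consonant (> 0) → illicit
/vgi.no/ — violates constraint 4: syllable 1 onset /vg/ has 2 consonants (> 1) → illicit
/na.jwo/ — violates constraint 4: syllable 2 onset /jw/ has 2 consonants (> 1) → illicit
/jga.vi/ — violates constraint 4: syllable 1 onset /jg/ has 2 consonants (> 1) → illicit
/po/ — violates constraint 1: word begins with /p/ → illicit
No form is licit → 0.

0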